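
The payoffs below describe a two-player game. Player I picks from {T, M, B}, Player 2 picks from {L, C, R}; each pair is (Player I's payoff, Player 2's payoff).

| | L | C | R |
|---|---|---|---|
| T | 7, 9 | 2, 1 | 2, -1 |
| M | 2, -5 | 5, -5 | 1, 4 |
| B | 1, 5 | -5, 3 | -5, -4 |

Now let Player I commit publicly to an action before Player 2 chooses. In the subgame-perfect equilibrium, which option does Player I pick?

T

Backward induction with Player I moving first.
- T: BR = L, leader payoff 7.
- M: BR = R, leader payoff 1.
- B: BR = L, leader payoff 1.
Maximizing over 7, 1, 1, Player I chooses T. Subgame-perfect outcome: (T, L) with payoffs (7, 9).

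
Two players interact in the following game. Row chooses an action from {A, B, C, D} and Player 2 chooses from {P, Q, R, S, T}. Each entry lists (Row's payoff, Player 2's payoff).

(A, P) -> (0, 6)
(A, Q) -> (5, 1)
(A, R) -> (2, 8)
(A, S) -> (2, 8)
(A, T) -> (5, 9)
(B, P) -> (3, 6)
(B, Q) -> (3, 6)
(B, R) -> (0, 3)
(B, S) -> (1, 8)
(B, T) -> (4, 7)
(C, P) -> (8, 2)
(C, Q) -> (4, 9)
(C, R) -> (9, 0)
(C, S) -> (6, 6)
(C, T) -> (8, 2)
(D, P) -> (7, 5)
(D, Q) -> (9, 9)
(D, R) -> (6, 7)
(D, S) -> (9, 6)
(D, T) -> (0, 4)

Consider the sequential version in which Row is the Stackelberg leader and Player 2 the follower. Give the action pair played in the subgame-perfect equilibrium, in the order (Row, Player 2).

Backward induction with Row moving first.
- A: BR = T, leader payoff 5.
- B: BR = S, leader payoff 1.
- C: BR = Q, leader payoff 4.
- D: BR = Q, leader payoff 9.
Row's induced payoffs are 5, 1, 4, 9, so Row commits to D. Subgame-perfect outcome: (D, Q) with payoffs (9, 9).

(D, Q)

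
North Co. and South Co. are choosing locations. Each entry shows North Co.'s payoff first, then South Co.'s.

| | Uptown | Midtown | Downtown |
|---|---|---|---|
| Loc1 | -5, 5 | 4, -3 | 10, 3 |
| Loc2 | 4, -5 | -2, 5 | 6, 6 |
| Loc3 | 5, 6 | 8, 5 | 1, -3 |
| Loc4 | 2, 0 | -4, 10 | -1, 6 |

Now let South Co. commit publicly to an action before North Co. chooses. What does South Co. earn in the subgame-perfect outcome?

6

Work backward from North Co.'s decision.
- Uptown → North Co. plays Loc3 (best of -5, 4, 5, 2); South Co. gets 6.
- Midtown → North Co. plays Loc3 (best of 4, -2, 8, -4); South Co. gets 5.
- Downtown → North Co. plays Loc1 (best of 10, 6, 1, -1); South Co. gets 3.
South Co.'s induced payoffs are 6, 5, 3, so South Co. commits to Uptown. Subgame-perfect outcome: (Loc3, Uptown) with payoffs (5, 6).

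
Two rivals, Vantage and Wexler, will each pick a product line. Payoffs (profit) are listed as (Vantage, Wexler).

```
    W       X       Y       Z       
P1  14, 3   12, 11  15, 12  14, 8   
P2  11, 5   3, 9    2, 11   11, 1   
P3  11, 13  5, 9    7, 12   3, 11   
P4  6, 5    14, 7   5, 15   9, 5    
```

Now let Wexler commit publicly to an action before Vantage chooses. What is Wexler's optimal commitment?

Work backward from Vantage's decision.
- W → Vantage plays P1 (best of 14, 11, 11, 6); Wexler gets 3.
- X → Vantage plays P4 (best of 12, 3, 5, 14); Wexler gets 7.
- Y → Vantage plays P1 (best of 15, 2, 7, 5); Wexler gets 12.
- Z → Vantage plays P1 (best of 14, 11, 3, 9); Wexler gets 8.
Among 3, 7, 12, 8, the best is 12 at Y. Subgame-perfect outcome: (P1, Y) with payoffs (15, 12).

Y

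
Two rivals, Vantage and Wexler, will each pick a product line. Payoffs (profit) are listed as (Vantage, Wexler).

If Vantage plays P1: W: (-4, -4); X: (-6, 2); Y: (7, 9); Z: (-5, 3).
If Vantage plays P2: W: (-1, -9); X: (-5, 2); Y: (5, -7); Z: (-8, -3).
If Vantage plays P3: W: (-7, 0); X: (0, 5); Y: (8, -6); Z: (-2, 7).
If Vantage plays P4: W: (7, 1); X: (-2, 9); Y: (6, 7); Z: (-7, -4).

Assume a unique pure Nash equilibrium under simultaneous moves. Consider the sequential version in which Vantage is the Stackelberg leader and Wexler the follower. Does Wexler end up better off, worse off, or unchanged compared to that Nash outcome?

better off

Solve by backward induction (Vantage leads).
- P1: BR = Y, leader payoff 7.
- P2: BR = X, leader payoff -5.
- P3: BR = Z, leader payoff -2.
- P4: BR = X, leader payoff -2.
Vantage's induced payoffs are 7, -5, -2, -2, so Vantage commits to P1. Subgame-perfect outcome: (P1, Y) with payoffs (7, 9).
Now find the simultaneous Nash equilibrium.
Vantage's best replies: W→P4; X→P3; Y→P3; Z→P3.
Wexler's best replies: P1→Y; P2→X; P3→Z; P4→X.
The unique mutual best reply is (P3, Z), giving (-2, 7).
Wexler earns 9 sequentially versus 7 at the Nash outcome: better off.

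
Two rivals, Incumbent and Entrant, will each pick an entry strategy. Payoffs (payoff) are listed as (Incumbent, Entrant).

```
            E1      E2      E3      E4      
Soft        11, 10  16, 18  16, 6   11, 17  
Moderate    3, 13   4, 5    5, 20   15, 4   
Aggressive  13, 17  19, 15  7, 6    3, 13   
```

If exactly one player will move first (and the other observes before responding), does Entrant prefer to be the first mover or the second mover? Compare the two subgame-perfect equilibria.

second

If Incumbent leads: Entrant's best replies are Soft→E2, Moderate→E3, Aggressive→E1; Incumbent's induced payoffs 16, 5, 13; outcome (Soft, E2), payoffs (16, 18).
If Entrant leads: Incumbent's best replies are E1→Aggressive, E2→Aggressive, E3→Soft, E4→Moderate; Entrant's induced payoffs 17, 15, 6, 4; outcome (Aggressive, E1), payoffs (13, 17).
Entrant gets 17 moving first and 18 moving second, so Entrant prefers to move second.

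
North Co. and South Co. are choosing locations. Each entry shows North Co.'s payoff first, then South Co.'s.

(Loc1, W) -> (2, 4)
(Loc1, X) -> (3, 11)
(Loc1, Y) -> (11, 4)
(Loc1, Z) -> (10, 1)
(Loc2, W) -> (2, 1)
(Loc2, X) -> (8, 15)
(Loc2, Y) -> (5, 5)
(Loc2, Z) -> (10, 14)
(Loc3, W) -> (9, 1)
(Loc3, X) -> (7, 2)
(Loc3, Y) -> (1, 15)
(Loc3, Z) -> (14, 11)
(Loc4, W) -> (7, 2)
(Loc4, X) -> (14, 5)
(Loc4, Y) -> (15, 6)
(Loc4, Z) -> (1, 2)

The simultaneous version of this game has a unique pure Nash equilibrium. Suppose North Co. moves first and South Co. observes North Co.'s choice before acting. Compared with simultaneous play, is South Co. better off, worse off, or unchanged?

Work backward from South Co.'s decision.
- Loc1: South Co. compares 4, 11, 4, 1 and picks X; North Co. would get 3.
- Loc2: South Co. compares 1, 15, 5, 14 and picks X; North Co. would get 8.
- Loc3: South Co. compares 1, 2, 15, 11 and picks Y; North Co. would get 1.
- Loc4: South Co. compares 2, 5, 6, 2 and picks Y; North Co. would get 15.
Among 3, 8, 1, 15, the best is 15 at Loc4. Subgame-perfect outcome: (Loc4, Y) with payoffs (15, 6).
Now find the simultaneous Nash equilibrium.
North Co.'s best replies: W→Loc3; X→Loc4; Y→Loc4; Z→Loc3.
South Co.'s best replies: Loc1→X; Loc2→X; Loc3→Y; Loc4→Y.
The unique mutual best reply is (Loc4, Y), giving (15, 6).
South Co. earns 6 sequentially versus 6 at the Nash outcome: unchanged.

unchanged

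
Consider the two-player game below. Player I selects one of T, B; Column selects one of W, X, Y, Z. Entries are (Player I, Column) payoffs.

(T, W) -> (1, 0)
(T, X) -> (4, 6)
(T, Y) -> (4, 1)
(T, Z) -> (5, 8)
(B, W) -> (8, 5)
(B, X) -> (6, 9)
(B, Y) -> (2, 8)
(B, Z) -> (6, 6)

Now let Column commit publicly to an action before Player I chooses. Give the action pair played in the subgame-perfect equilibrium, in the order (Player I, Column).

Player I best-responds to each possible Column move:
- W: BR = B, leader payoff 5.
- X: BR = B, leader payoff 9.
- Y: BR = T, leader payoff 1.
- Z: BR = B, leader payoff 6.
Column's induced payoffs are 5, 9, 1, 6, so Column commits to X. Subgame-perfect outcome: (B, X) with payoffs (6, 9).

(B, X)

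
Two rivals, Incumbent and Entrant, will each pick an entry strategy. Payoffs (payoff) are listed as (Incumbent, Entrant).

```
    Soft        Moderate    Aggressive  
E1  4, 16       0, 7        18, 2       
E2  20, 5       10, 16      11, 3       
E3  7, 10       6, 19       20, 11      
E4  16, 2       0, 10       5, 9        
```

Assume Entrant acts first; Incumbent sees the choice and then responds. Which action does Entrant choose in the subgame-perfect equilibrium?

Moderate

Incumbent best-responds to each possible Entrant move:
- Soft → Incumbent plays E2 (best of 4, 20, 7, 16); Entrant gets 5.
- Moderate → Incumbent plays E2 (best of 0, 10, 6, 0); Entrant gets 16.
- Aggressive → Incumbent plays E3 (best of 18, 11, 20, 5); Entrant gets 11.
Entrant's induced payoffs are 5, 16, 11, so Entrant commits to Moderate. Subgame-perfect outcome: (E2, Moderate) with payoffs (10, 16).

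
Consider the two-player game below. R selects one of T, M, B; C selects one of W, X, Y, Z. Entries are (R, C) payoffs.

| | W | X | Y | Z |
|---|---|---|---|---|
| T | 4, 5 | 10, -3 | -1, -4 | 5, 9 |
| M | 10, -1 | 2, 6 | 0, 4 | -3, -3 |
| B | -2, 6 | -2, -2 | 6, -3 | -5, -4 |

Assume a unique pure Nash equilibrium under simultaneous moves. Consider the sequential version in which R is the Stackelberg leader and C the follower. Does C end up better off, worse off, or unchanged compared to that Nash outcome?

unchanged

Backward induction with R moving first.
- T → C plays Z (best of 5, -3, -4, 9); R gets 5.
- M → C plays X (best of -1, 6, 4, -3); R gets 2.
- B → C plays W (best of 6, -2, -3, -4); R gets -2.
R's induced payoffs are 5, 2, -2, so R commits to T. Subgame-perfect outcome: (T, Z) with payoffs (5, 9).
For the simultaneous game, intersect best replies.
R's best replies: W→M; X→T; Y→B; Z→T.
C's best replies: T→Z; M→X; B→W.
Only (T, Z) has each player best-responding; Nash payoffs (5, 9).
C earns 9 sequentially versus 9 at the Nash outcome: unchanged.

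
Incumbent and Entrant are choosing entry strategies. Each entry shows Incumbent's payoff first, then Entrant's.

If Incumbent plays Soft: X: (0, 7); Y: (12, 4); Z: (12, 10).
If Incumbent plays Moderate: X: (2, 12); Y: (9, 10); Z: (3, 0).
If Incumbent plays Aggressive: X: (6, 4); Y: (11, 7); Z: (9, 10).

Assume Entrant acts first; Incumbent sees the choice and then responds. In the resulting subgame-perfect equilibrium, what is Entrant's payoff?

Solve by backward induction (Entrant leads).
- X → Incumbent plays Aggressive (best of 0, 2, 6); Entrant gets 4.
- Y → Incumbent plays Soft (best of 12, 9, 11); Entrant gets 4.
- Z → Incumbent plays Soft (best of 12, 3, 9); Entrant gets 10.
Among 4, 4, 10, the best is 10 at Z. Subgame-perfect outcome: (Soft, Z) with payoffs (12, 10).

10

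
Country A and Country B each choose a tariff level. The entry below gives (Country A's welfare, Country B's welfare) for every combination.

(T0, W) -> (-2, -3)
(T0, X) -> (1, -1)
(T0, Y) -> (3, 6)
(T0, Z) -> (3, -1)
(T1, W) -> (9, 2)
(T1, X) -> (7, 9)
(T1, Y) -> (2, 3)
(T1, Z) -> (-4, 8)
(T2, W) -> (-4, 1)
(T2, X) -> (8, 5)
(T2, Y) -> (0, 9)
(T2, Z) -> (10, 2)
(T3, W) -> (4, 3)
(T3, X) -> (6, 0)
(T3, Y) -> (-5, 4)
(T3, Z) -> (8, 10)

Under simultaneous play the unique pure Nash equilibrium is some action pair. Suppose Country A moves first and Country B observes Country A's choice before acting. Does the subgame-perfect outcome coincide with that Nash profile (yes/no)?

no

Backward induction with Country A moving first.
- T0: Country B compares -3, -1, 6, -1 and picks Y; Country A would get 3.
- T1: Country B compares 2, 9, 3, 8 and picks X; Country A would get 7.
- T2: Country B compares 1, 5, 9, 2 and picks Y; Country A would get 0.
- T3: Country B compares 3, 0, 4, 10 and picks Z; Country A would get 8.
Maximizing over 3, 7, 0, 8, Country A chooses T3. Subgame-perfect outcome: (T3, Z) with payoffs (8, 10).
Under simultaneous play:
Country A's best replies: W→T1; X→T2; Y→T0; Z→T2.
Country B's best replies: T0→Y; T1→X; T2→Y; T3→Z.
Only (T0, Y) has each player best-responding; Nash payoffs (3, 6).
Sequential outcome (T3, Z) differs from the Nash profile (T0, Y).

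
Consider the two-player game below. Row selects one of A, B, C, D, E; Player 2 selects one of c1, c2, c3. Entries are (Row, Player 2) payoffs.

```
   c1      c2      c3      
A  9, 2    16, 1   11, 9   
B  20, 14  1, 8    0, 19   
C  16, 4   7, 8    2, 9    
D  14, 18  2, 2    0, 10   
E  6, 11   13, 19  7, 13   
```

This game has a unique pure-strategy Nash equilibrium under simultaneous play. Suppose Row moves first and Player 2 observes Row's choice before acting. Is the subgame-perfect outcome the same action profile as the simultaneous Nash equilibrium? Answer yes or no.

no

Player 2 best-responds to each possible Row move:
- A: Player 2 compares 2, 1, 9 and picks c3; Row would get 11.
- B: Player 2 compares 14, 8, 19 and picks c3; Row would get 0.
- C: Player 2 compares 4, 8, 9 and picks c3; Row would get 2.
- D: Player 2 compares 18, 2, 10 and picks c1; Row would get 14.
- E: Player 2 compares 11, 19, 13 and picks c2; Row would get 13.
Among 11, 0, 2, 14, 13, the best is 14 at D. Subgame-perfect outcome: (D, c1) with payoffs (14, 18).
Under simultaneous play:
Row's best replies: c1→B; c2→A; c3→A.
Player 2's best replies: A→c3; B→c3; C→c3; D→c1; E→c2.
Only (A, c3) has each player best-responding; Nash payoffs (11, 9).
Sequential outcome (D, c1) differs from the Nash profile (A, c3).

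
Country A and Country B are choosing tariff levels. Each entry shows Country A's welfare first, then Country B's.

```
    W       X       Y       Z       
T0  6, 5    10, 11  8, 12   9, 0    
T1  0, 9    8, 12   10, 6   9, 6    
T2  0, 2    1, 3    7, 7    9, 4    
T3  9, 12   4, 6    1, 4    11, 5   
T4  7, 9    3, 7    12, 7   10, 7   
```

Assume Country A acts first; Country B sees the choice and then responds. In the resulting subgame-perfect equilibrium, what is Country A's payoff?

9

Work backward from Country B's decision.
- T0: BR = Y, leader payoff 8.
- T1: BR = X, leader payoff 8.
- T2: BR = Y, leader payoff 7.
- T3: BR = W, leader payoff 9.
- T4: BR = W, leader payoff 7.
Among 8, 8, 7, 9, 7, the best is 9 at T3. Subgame-perfect outcome: (T3, W) with payoffs (9, 12).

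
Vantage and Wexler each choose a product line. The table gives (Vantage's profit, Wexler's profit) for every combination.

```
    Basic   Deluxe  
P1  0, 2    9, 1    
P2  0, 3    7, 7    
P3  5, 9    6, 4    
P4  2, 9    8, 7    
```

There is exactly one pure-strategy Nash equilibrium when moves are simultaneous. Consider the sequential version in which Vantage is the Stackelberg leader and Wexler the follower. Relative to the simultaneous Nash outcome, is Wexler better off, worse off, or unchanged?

Wexler best-responds to each possible Vantage move:
- P1 → Wexler plays Basic (best of 2, 1); Vantage gets 0.
- P2 → Wexler plays Deluxe (best of 3, 7); Vantage gets 7.
- P3 → Wexler plays Basic (best of 9, 4); Vantage gets 5.
- P4 → Wexler plays Basic (best of 9, 7); Vantage gets 2.
Vantage's induced payoffs are 0, 7, 5, 2, so Vantage commits to P2. Subgame-perfect outcome: (P2, Deluxe) with payoffs (7, 7).
Under simultaneous play:
Vantage's best replies: Basic→P3; Deluxe→P1.
Wexler's best replies: P1→Basic; P2→Deluxe; P3→Basic; P4→Basic.
Only (P3, Basic) has each player best-responding; Nash payoffs (5, 9).
Wexler earns 7 sequentially versus 9 at the Nash outcome: worse off.

worse off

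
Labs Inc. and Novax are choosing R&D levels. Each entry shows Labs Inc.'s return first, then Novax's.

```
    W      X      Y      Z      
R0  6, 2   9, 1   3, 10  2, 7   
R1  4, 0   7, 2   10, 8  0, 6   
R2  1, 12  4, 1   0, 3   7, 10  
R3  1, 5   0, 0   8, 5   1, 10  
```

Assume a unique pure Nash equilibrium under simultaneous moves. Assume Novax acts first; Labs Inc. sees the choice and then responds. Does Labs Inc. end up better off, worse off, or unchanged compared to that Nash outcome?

Solve by backward induction (Novax leads).
- W → Labs Inc. plays R0 (best of 6, 4, 1, 1); Novax gets 2.
- X → Labs Inc. plays R0 (best of 9, 7, 4, 0); Novax gets 1.
- Y → Labs Inc. plays R1 (best of 3, 10, 0, 8); Novax gets 8.
- Z → Labs Inc. plays R2 (best of 2, 0, 7, 1); Novax gets 10.
Maximizing over 2, 1, 8, 10, Novax chooses Z. Subgame-perfect outcome: (R2, Z) with payoffs (7, 10).
Now find the simultaneous Nash equilibrium.
Labs Inc.'s best replies: W→R0; X→R0; Y→R1; Z→R2.
Novax's best replies: R0→Y; R1→Y; R2→W; R3→Z.
Only (R1, Y) has each player best-responding; Nash payoffs (10, 8).
Labs Inc. earns 7 sequentially versus 10 at the Nash outcome: worse off.

worse off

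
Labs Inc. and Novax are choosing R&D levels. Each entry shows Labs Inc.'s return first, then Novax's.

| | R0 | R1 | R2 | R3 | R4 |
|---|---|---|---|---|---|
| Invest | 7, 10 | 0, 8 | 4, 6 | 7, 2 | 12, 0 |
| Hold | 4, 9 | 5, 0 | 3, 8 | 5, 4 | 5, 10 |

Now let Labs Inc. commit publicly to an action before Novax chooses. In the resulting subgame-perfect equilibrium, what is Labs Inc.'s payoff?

Novax best-responds to each possible Labs Inc. move:
- Invest: Novax compares 10, 8, 6, 2, 0 and picks R0; Labs Inc. would get 7.
- Hold: Novax compares 9, 0, 8, 4, 10 and picks R4; Labs Inc. would get 5.
Among 7, 5, the best is 7 at Invest. Subgame-perfect outcome: (Invest, R0) with payoffs (7, 10).

7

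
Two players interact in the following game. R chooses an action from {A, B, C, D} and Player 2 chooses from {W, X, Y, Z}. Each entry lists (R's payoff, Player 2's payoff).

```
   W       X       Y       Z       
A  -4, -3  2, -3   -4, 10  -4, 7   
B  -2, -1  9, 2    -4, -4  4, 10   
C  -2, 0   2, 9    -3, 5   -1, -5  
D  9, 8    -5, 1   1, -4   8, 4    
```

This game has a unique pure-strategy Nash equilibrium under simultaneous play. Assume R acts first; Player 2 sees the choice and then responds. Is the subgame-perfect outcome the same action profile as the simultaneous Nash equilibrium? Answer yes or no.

Player 2 best-responds to each possible R move:
- A: Player 2 compares -3, -3, 10, 7 and picks Y; R would get -4.
- B: Player 2 compares -1, 2, -4, 10 and picks Z; R would get 4.
- C: Player 2 compares 0, 9, 5, -5 and picks X; R would get 2.
- D: Player 2 compares 8, 1, -4, 4 and picks W; R would get 9.
Among -4, 4, 2, 9, the best is 9 at D. Subgame-perfect outcome: (D, W) with payoffs (9, 8).
For the simultaneous game, intersect best replies.
R's best replies: W→D; X→B; Y→D; Z→D.
Player 2's best replies: A→Y; B→Z; C→X; D→W.
The unique mutual best reply is (D, W), giving (9, 8).
Sequential outcome (D, W) coincides with the Nash profile (D, W).

yes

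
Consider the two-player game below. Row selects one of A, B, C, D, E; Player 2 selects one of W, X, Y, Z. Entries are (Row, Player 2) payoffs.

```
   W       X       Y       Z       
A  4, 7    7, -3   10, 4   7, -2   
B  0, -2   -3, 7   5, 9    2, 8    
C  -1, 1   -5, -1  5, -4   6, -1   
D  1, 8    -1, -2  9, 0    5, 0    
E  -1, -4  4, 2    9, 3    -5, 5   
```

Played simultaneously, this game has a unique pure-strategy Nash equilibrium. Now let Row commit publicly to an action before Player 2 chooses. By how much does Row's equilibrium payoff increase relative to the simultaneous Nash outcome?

1

Player 2 best-responds to each possible Row move:
- A: BR = W, leader payoff 4.
- B: BR = Y, leader payoff 5.
- C: BR = W, leader payoff -1.
- D: BR = W, leader payoff 1.
- E: BR = Z, leader payoff -5.
Row's induced payoffs are 4, 5, -1, 1, -5, so Row commits to B. Subgame-perfect outcome: (B, Y) with payoffs (5, 9).
Now find the simultaneous Nash equilibrium.
Row's best replies: W→A; X→A; Y→A; Z→A.
Player 2's best replies: A→W; B→Y; C→W; D→W; E→Z.
Only (A, W) has each player best-responding; Nash payoffs (4, 7).
Row's commitment gain: 5 − 4 = 1.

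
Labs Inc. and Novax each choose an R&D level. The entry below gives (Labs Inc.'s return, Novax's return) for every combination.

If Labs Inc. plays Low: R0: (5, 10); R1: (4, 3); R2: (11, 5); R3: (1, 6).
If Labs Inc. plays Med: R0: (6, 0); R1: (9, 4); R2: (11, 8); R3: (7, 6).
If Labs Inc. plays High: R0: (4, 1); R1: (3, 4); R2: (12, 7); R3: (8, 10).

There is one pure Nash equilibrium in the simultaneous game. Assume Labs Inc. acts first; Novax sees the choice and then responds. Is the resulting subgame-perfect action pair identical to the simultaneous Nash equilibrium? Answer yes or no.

Solve by backward induction (Labs Inc. leads).
- Low: Novax compares 10, 3, 5, 6 and picks R0; Labs Inc. would get 5.
- Med: Novax compares 0, 4, 8, 6 and picks R2; Labs Inc. would get 11.
- High: Novax compares 1, 4, 7, 10 and picks R3; Labs Inc. would get 8.
Labs Inc.'s induced payoffs are 5, 11, 8, so Labs Inc. commits to Med. Subgame-perfect outcome: (Med, R2) with payoffs (11, 8).
Under simultaneous play:
Labs Inc.'s best replies: R0→Med; R1→Med; R2→High; R3→High.
Novax's best replies: Low→R0; Med→R2; High→R3.
Only (High, R3) has each player best-responding; Nash payoffs (8, 10).
Sequential outcome (Med, R2) differs from the Nash profile (High, R3).

no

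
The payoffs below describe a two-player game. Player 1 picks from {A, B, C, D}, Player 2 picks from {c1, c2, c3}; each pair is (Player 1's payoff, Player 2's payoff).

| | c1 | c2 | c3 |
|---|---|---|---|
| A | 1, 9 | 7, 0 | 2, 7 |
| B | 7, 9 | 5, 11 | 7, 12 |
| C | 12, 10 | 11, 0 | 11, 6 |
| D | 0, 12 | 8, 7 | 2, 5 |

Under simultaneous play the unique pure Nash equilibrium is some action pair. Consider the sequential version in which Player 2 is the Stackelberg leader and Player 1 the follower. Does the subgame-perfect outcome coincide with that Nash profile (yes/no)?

yes

Solve by backward induction (Player 2 leads).
- c1: Player 1 compares 1, 7, 12, 0 and picks C; Player 2 would get 10.
- c2: Player 1 compares 7, 5, 11, 8 and picks C; Player 2 would get 0.
- c3: Player 1 compares 2, 7, 11, 2 and picks C; Player 2 would get 6.
Maximizing over 10, 0, 6, Player 2 chooses c1. Subgame-perfect outcome: (C, c1) with payoffs (12, 10).
Under simultaneous play:
Player 1's best replies: c1→C; c2→C; c3→C.
Player 2's best replies: A→c1; B→c3; C→c1; D→c1.
The unique mutual best reply is (C, c1), giving (12, 10).
Sequential outcome (C, c1) coincides with the Nash profile (C, c1).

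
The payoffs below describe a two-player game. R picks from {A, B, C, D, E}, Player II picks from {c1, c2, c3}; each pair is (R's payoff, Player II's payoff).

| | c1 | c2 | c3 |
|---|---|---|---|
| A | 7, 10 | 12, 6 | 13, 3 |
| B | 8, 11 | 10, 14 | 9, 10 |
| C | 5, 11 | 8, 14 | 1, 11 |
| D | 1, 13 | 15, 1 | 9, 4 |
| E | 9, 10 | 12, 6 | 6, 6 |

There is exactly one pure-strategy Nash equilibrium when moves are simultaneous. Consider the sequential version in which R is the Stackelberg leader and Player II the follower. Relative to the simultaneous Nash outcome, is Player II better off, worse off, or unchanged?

better off

Work backward from Player II's decision.
- A → Player II plays c1 (best of 10, 6, 3); R gets 7.
- B → Player II plays c2 (best of 11, 14, 10); R gets 10.
- C → Player II plays c2 (best of 11, 14, 11); R gets 8.
- D → Player II plays c1 (best of 13, 1, 4); R gets 1.
- E → Player II plays c1 (best of 10, 6, 6); R gets 9.
Among 7, 10, 8, 1, 9, the best is 10 at B. Subgame-perfect outcome: (B, c2) with payoffs (10, 14).
Now find the simultaneous Nash equilibrium.
R's best replies: c1→E; c2→D; c3→A.
Player II's best replies: A→c1; B→c2; C→c2; D→c1; E→c1.
Only (E, c1) has each player best-responding; Nash payoffs (9, 10).
Player II earns 14 sequentially versus 10 at the Nash outcome: better off.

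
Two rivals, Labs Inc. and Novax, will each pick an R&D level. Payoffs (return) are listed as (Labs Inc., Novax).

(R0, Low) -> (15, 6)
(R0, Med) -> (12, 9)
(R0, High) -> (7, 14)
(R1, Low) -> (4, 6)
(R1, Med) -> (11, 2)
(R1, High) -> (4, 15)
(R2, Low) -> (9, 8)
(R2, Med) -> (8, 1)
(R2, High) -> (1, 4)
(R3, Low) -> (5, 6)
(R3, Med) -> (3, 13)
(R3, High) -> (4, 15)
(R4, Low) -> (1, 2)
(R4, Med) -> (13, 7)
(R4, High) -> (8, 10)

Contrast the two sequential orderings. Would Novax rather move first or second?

If Labs Inc. leads: Novax's best replies are R0→High, R1→High, R2→Low, R3→High, R4→High; Labs Inc.'s induced payoffs 7, 4, 9, 4, 8; outcome (R2, Low), payoffs (9, 8).
If Novax leads: Labs Inc.'s best replies are Low→R0, Med→R4, High→R4; Novax's induced payoffs 6, 7, 10; outcome (R4, High), payoffs (8, 10).
Novax gets 10 moving first and 8 moving second, so Novax prefers to move first.

first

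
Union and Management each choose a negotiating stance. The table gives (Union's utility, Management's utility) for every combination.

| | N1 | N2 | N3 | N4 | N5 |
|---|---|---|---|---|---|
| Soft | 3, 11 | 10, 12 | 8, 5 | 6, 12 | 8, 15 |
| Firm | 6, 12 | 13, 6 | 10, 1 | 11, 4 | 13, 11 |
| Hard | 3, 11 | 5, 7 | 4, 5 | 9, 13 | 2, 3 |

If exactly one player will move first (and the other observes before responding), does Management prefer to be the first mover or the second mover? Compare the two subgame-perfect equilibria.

second

If Union leads: Management's best replies are Soft→N5, Firm→N1, Hard→N4; Union's induced payoffs 8, 6, 9; outcome (Hard, N4), payoffs (9, 13).
If Management leads: Union's best replies are N1→Firm, N2→Firm, N3→Firm, N4→Firm, N5→Firm; Management's induced payoffs 12, 6, 1, 4, 11; outcome (Firm, N1), payoffs (6, 12).
Management gets 12 moving first and 13 moving second, so Management prefers to move second.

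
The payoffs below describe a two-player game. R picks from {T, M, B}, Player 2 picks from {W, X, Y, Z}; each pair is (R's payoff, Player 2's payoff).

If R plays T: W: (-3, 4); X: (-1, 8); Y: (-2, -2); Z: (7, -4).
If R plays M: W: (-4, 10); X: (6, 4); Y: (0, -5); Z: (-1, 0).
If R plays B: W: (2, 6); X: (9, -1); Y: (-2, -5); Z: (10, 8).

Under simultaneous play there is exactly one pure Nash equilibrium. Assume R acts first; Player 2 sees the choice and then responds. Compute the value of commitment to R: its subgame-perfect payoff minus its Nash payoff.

Work backward from Player 2's decision.
- T → Player 2 plays X (best of 4, 8, -2, -4); R gets -1.
- M → Player 2 plays W (best of 10, 4, -5, 0); R gets -4.
- B → Player 2 plays Z (best of 6, -1, -5, 8); R gets 10.
Among -1, -4, 10, the best is 10 at B. Subgame-perfect outcome: (B, Z) with payoffs (10, 8).
Under simultaneous play:
R's best replies: W→B; X→B; Y→M; Z→B.
Player 2's best replies: T→X; M→W; B→Z.
Only (B, Z) has each player best-responding; Nash payoffs (10, 8).
R's commitment gain: 10 − 10 = 0.

0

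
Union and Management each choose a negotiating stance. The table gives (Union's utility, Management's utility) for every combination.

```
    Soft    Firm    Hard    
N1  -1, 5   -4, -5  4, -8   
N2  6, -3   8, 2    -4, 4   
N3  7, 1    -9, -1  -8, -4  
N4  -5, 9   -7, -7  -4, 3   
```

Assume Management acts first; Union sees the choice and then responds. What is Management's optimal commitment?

Firm

Backward induction with Management moving first.
- Soft: BR = N3, leader payoff 1.
- Firm: BR = N2, leader payoff 2.
- Hard: BR = N1, leader payoff -8.
Maximizing over 1, 2, -8, Management chooses Firm. Subgame-perfect outcome: (N2, Firm) with payoffs (8, 2).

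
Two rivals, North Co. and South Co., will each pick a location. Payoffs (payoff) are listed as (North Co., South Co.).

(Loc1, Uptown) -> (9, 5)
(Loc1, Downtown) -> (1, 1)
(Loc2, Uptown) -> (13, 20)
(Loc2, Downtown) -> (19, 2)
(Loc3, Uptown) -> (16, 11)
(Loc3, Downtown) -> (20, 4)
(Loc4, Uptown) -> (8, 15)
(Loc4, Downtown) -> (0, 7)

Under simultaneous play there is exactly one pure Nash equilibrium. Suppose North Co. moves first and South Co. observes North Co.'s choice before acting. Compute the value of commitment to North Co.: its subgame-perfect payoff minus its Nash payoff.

0

Work backward from South Co.'s decision.
- Loc1: BR = Uptown, leader payoff 9.
- Loc2: BR = Uptown, leader payoff 13.
- Loc3: BR = Uptown, leader payoff 16.
- Loc4: BR = Uptown, leader payoff 8.
Maximizing over 9, 13, 16, 8, North Co. chooses Loc3. Subgame-perfect outcome: (Loc3, Uptown) with payoffs (16, 11).
For the simultaneous game, intersect best replies.
North Co.'s best replies: Uptown→Loc3; Downtown→Loc3.
South Co.'s best replies: Loc1→Uptown; Loc2→Uptown; Loc3→Uptown; Loc4→Uptown.
Only (Loc3, Uptown) has each player best-responding; Nash payoffs (16, 11).
North Co.'s commitment gain: 16 − 16 = 0.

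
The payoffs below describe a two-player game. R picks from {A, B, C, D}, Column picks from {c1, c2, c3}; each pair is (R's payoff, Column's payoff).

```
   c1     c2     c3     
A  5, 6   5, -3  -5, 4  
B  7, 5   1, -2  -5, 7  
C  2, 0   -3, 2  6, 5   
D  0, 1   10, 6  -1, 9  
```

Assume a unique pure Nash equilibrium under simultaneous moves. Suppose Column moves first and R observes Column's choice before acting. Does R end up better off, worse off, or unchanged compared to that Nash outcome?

Solve by backward induction (Column leads).
- c1: R compares 5, 7, 2, 0 and picks B; Column would get 5.
- c2: R compares 5, 1, -3, 10 and picks D; Column would get 6.
- c3: R compares -5, -5, 6, -1 and picks C; Column would get 5.
Among 5, 6, 5, the best is 6 at c2. Subgame-perfect outcome: (D, c2) with payoffs (10, 6).
Under simultaneous play:
R's best replies: c1→B; c2→D; c3→C.
Column's best replies: A→c1; B→c3; C→c3; D→c3.
The unique mutual best reply is (C, c3), giving (6, 5).
R earns 10 sequentially versus 6 at the Nash outcome: better off.

better off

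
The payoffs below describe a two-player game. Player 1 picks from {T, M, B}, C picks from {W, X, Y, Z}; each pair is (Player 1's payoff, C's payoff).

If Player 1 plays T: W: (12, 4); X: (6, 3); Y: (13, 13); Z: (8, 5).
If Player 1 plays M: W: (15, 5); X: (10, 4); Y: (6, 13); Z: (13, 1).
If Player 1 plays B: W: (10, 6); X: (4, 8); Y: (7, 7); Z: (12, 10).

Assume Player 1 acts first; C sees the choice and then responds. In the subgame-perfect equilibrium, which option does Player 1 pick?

T

Work backward from C's decision.
- T → C plays Y (best of 4, 3, 13, 5); Player 1 gets 13.
- M → C plays Y (best of 5, 4, 13, 1); Player 1 gets 6.
- B → C plays Z (best of 6, 8, 7, 10); Player 1 gets 12.
Player 1's induced payoffs are 13, 6, 12, so Player 1 commits to T. Subgame-perfect outcome: (T, Y) with payoffs (13, 13).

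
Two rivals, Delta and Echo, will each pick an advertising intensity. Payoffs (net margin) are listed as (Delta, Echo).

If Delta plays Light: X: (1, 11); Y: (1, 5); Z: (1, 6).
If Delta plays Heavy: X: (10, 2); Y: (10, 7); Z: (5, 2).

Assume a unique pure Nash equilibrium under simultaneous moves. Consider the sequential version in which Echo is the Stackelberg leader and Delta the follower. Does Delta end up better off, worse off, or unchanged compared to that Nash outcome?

Solve by backward induction (Echo leads).
- X: Delta compares 1, 10 and picks Heavy; Echo would get 2.
- Y: Delta compares 1, 10 and picks Heavy; Echo would get 7.
- Z: Delta compares 1, 5 and picks Heavy; Echo would get 2.
Echo's induced payoffs are 2, 7, 2, so Echo commits to Y. Subgame-perfect outcome: (Heavy, Y) with payoffs (10, 7).
Under simultaneous play:
Delta's best replies: X→Heavy; Y→Heavy; Z→Heavy.
Echo's best replies: Light→X; Heavy→Y.
Only (Heavy, Y) has each player best-responding; Nash payoffs (10, 7).
Delta earns 10 sequentially versus 10 at the Nash outcome: unchanged.

unchanged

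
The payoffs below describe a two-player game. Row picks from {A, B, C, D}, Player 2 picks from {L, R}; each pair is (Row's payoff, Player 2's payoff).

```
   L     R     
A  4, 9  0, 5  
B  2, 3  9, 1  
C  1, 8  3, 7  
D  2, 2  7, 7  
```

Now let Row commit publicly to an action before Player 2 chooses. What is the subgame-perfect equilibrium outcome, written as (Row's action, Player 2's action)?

Backward induction with Row moving first.
- A: BR = L, leader payoff 4.
- B: BR = L, leader payoff 2.
- C: BR = L, leader payoff 1.
- D: BR = R, leader payoff 7.
Among 4, 2, 1, 7, the best is 7 at D. Subgame-perfect outcome: (D, R) with payoffs (7, 7).

(D, R)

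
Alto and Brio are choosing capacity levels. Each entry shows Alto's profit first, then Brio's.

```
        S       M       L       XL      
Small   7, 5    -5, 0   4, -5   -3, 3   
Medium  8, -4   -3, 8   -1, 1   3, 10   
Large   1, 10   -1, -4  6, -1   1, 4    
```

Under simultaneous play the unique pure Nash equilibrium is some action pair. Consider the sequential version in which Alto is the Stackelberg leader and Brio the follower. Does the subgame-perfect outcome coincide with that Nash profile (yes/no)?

no

Backward induction with Alto moving first.
- Small → Brio plays S (best of 5, 0, -5, 3); Alto gets 7.
- Medium → Brio plays XL (best of -4, 8, 1, 10); Alto gets 3.
- Large → Brio plays S (best of 10, -4, -1, 4); Alto gets 1.
Among 7, 3, 1, the best is 7 at Small. Subgame-perfect outcome: (Small, S) with payoffs (7, 5).
Now find the simultaneous Nash equilibrium.
Alto's best replies: S→Medium; M→Large; L→Large; XL→Medium.
Brio's best replies: Small→S; Medium→XL; Large→S.
Only (Medium, XL) has each player best-responding; Nash payoffs (3, 10).
Sequential outcome (Small, S) differs from the Nash profile (Medium, XL).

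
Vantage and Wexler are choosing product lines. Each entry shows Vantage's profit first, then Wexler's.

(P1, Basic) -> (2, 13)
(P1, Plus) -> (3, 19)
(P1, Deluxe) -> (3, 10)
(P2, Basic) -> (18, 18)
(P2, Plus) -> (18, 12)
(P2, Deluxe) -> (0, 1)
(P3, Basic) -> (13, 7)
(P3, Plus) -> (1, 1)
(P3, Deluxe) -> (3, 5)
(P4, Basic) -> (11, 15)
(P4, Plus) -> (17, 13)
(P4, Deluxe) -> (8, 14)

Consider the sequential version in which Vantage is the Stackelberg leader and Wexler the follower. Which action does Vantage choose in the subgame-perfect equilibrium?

P2

Work backward from Wexler's decision.
- P1 → Wexler plays Plus (best of 13, 19, 10); Vantage gets 3.
- P2 → Wexler plays Basic (best of 18, 12, 1); Vantage gets 18.
- P3 → Wexler plays Basic (best of 7, 1, 5); Vantage gets 13.
- P4 → Wexler plays Basic (best of 15, 13, 14); Vantage gets 11.
Vantage's induced payoffs are 3, 18, 13, 11, so Vantage commits to P2. Subgame-perfect outcome: (P2, Basic) with payoffs (18, 18).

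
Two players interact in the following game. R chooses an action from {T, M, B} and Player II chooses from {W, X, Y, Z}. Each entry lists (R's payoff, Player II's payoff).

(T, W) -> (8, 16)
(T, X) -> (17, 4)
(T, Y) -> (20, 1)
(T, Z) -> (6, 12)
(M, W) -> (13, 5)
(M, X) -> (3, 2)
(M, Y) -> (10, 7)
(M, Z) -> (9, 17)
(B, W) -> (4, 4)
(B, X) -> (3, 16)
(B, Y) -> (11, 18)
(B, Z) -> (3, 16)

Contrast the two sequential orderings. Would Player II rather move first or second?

second

If R leads: Player II's best replies are T→W, M→Z, B→Y; R's induced payoffs 8, 9, 11; outcome (B, Y), payoffs (11, 18).
If Player II leads: R's best replies are W→M, X→T, Y→T, Z→M; Player II's induced payoffs 5, 4, 1, 17; outcome (M, Z), payoffs (9, 17).
Player II gets 17 moving first and 18 moving second, so Player II prefers to move second.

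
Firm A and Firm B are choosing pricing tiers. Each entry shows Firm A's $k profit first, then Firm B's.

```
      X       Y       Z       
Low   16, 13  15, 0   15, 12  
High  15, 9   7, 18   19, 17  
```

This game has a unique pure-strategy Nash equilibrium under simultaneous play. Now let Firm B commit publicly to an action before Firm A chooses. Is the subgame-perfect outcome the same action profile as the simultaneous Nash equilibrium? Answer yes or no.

no

Backward induction with Firm B moving first.
- X: BR = Low, leader payoff 13.
- Y: BR = Low, leader payoff 0.
- Z: BR = High, leader payoff 17.
Maximizing over 13, 0, 17, Firm B chooses Z. Subgame-perfect outcome: (High, Z) with payoffs (19, 17).
Now find the simultaneous Nash equilibrium.
Firm A's best replies: X→Low; Y→Low; Z→High.
Firm B's best replies: Low→X; High→Y.
Only (Low, X) has each player best-responding; Nash payoffs (16, 13).
Sequential outcome (High, Z) differs from the Nash profile (Low, X).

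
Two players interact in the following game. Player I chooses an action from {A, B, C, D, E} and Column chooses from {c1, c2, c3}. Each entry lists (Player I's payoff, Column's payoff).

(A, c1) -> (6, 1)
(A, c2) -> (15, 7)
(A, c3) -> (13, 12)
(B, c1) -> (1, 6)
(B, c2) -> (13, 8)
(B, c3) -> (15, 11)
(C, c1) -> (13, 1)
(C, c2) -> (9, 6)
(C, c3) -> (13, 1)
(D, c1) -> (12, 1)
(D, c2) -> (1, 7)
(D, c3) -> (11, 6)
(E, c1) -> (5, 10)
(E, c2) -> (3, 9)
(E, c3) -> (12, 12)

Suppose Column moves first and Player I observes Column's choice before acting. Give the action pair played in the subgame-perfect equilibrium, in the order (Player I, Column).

Backward induction with Column moving first.
- c1 → Player I plays C (best of 6, 1, 13, 12, 5); Column gets 1.
- c2 → Player I plays A (best of 15, 13, 9, 1, 3); Column gets 7.
- c3 → Player I plays B (best of 13, 15, 13, 11, 12); Column gets 11.
Among 1, 7, 11, the best is 11 at c3. Subgame-perfect outcome: (B, c3) with payoffs (15, 11).

(B, c3)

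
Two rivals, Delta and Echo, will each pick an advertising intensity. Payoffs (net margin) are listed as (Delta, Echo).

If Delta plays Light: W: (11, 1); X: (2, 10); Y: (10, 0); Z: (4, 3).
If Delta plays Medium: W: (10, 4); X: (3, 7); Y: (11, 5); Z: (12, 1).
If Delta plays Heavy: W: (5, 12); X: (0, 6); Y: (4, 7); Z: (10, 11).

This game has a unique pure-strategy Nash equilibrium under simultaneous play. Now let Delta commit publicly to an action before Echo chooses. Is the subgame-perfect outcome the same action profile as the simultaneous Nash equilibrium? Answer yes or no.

Backward induction with Delta moving first.
- Light: BR = X, leader payoff 2.
- Medium: BR = X, leader payoff 3.
- Heavy: BR = W, leader payoff 5.
Among 2, 3, 5, the best is 5 at Heavy. Subgame-perfect outcome: (Heavy, W) with payoffs (5, 12).
Under simultaneous play:
Delta's best replies: W→Light; X→Medium; Y→Medium; Z→Medium.
Echo's best replies: Light→X; Medium→X; Heavy→W.
Only (Medium, X) has each player best-responding; Nash payoffs (3, 7).
Sequential outcome (Heavy, W) differs from the Nash profile (Medium, X).

no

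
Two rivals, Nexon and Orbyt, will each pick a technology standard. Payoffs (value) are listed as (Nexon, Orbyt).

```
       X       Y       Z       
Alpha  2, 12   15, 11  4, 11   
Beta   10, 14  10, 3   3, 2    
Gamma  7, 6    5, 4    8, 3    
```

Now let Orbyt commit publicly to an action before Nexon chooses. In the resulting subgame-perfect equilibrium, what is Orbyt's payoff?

Solve by backward induction (Orbyt leads).
- X → Nexon plays Beta (best of 2, 10, 7); Orbyt gets 14.
- Y → Nexon plays Alpha (best of 15, 10, 5); Orbyt gets 11.
- Z → Nexon plays Gamma (best of 4, 3, 8); Orbyt gets 3.
Among 14, 11, 3, the best is 14 at X. Subgame-perfect outcome: (Beta, X) with payoffs (10, 14).

14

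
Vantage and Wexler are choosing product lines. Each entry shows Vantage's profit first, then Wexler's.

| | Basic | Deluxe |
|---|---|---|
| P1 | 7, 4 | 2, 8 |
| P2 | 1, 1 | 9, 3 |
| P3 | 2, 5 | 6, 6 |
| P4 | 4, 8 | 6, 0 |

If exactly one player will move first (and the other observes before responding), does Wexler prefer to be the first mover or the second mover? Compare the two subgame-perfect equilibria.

If Vantage leads: Wexler's best replies are P1→Deluxe, P2→Deluxe, P3→Deluxe, P4→Basic; Vantage's induced payoffs 2, 9, 6, 4; outcome (P2, Deluxe), payoffs (9, 3).
If Wexler leads: Vantage's best replies are Basic→P1, Deluxe→P2; Wexler's induced payoffs 4, 3; outcome (P1, Basic), payoffs (7, 4).
Wexler gets 4 moving first and 3 moving second, so Wexler prefers to move first.

first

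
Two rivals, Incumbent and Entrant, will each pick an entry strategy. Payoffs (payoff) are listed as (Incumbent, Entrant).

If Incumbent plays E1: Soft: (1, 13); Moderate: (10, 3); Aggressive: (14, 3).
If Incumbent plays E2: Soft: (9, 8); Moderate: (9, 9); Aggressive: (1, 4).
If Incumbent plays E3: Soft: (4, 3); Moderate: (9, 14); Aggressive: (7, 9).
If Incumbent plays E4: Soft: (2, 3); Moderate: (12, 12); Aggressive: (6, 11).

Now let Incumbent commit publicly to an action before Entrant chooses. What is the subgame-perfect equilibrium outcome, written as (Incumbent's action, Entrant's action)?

Backward induction with Incumbent moving first.
- E1: BR = Soft, leader payoff 1.
- E2: BR = Moderate, leader payoff 9.
- E3: BR = Moderate, leader payoff 9.
- E4: BR = Moderate, leader payoff 12.
Maximizing over 1, 9, 9, 12, Incumbent chooses E4. Subgame-perfect outcome: (E4, Moderate) with payoffs (12, 12).

(E4, Moderate)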